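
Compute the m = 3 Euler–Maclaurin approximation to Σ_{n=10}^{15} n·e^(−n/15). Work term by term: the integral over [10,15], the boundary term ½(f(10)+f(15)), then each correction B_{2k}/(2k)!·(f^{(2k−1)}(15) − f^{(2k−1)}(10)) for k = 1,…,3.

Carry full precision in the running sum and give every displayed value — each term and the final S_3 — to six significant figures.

The integral term ∫_10^15 x·e^(−x/15) dx = 26.9857.
Boundary: ½(f(10) + f(15)) = ½(5.13417 + 5.51819) = 5.32618.
So far: 32.3119.
k=1: B_{2}/(2)! × [f^{(1)}(15) − f^{(1)}(10)] = 1/12 × (0.00000 − 0.171139) = -0.0142616.
Running total after k=1: 32.2976.
k=2: B_{4}/(4)! × [f^{(3)}(15) − f^{(3)}(10)] = −1/720 × (0.00327004 − 0.00532433) = 2.85318e-06.
Running total after k=2: 32.2976.
k=3: B_{6}/(6)! × [f^{(5)}(15) − f^{(5)}(10)] = 1/30240 × (2.90670e-05 − 4.39468e-05) = -4.92057e-10.

S_3 ≈ 32.2976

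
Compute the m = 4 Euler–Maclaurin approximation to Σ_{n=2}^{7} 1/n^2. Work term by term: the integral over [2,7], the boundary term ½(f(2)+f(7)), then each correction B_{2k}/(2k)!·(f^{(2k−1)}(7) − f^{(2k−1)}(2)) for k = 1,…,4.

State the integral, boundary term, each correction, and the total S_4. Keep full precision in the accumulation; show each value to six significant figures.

S_4 ≈ 0.511776

The integral term ∫_2^7 1/x^2 dx = 0.357143.
½[f(2) + f(7)] = ½[0.250000 + 0.0204082] = 0.135204.
So far: 0.492347.
k=1: B_{2}/(2)! × [f^{(1)}(7) − f^{(1)}(2)] = 1/12 × (-0.00583090 − (-0.250000)) = 0.0203474.
After k=1: 0.512694.
k=2: B_{4}/(4)! × [f^{(3)}(7) − f^{(3)}(2)] = −1/720 × (-0.00142798 − (-0.750000)) = -0.00103968.
After k=2: 0.511655.
k=3: B_{6}/(6)! × [f^{(5)}(7) − f^{(5)}(2)] = 1/30240 × (-0.000874271 − (-5.62500)) = 0.000185983.
After k=3: 0.511841.
k=4: B_{8}/(8)! × [f^{(7)}(7) − f^{(7)}(2)] = −1/1209600 × (-0.000999167 − (-78.7500)) = -6.51033e-05.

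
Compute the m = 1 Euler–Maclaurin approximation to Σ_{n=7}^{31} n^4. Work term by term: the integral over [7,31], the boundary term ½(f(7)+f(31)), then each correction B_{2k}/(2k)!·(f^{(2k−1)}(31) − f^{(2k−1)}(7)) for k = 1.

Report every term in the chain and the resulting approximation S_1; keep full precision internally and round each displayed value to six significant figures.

S_1 ≈ 6.19525e+06

The integral term ∫_7^31 x^4 dx = 5.72247e+06.
Endpoint term: (f(7) + f(31))/2 = (2401.00 + 923521)/2 = 462961.
So far: 6.18543e+06.
Order-1 term: 1/12 · (119164 − 1372.00) = 9816.00.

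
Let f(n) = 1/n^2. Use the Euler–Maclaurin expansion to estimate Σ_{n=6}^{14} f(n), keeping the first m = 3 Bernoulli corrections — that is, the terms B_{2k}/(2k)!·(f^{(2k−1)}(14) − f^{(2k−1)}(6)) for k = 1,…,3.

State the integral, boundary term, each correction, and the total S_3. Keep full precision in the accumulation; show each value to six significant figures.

Integral: ∫_6^14 1/x^2 dx = 0.0952381.
Endpoint term: (f(6) + f(14))/2 = (0.0277778 + 0.00510204)/2 = 0.0164399.
Integral + boundary = 0.111678.
Correction k=1: B_{2}/2! · (f^{(1)}(14) − f^{(1)}(6)) = 1/12 · (-0.000728863 − (-0.00925926)) = 0.000710866.
After k=1: 0.112389.
Correction k=2: B_{4}/4! · (f^{(3)}(14) − f^{(3)}(6)) = −1/720 · (-4.46243e-05 − (-0.00308642)) = -4.22472e-06.
After k=2: 0.112385.
Correction k=3: B_{6}/6! · (f^{(5)}(14) − f^{(5)}(6)) = 1/30240 · (-6.83024e-06 − (-0.00257202)) = 8.48276e-08.

S_3 ≈ 0.112385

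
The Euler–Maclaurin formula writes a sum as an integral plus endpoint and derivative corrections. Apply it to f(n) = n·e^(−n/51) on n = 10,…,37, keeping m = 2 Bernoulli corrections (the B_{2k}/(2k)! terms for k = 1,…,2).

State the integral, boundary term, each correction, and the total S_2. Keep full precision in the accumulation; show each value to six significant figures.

S_2 ≈ 397.517

The integral term ∫_10^37 x·e^(−x/51) dx = 384.496.
Boundary: ½(f(10) + f(37)) = ½(8.21948 + 17.9112) = 13.0654.
So far: 397.561.
k=1: B_{2}/(2)! × [f^{(1)}(37) − f^{(1)}(10)] = 1/12 × (0.132887 − 0.660782) = -0.0439912.
Running total after k=1: 397.517.
k=2: B_{4}/(4)! × [f^{(3)}(37) − f^{(3)}(10)] = −1/720 × (0.000423322 − 0.000886073) = 6.42710e-07.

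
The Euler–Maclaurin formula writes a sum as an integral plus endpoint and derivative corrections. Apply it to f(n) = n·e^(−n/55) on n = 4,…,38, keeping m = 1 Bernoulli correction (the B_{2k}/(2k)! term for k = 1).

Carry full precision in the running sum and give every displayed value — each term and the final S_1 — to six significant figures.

S_1 ≈ 465.469

∫_4^38 x·e^(−x/55) dx evaluates to 454.147.
Endpoint term: (f(4) + f(38))/2 = (3.71942 + 19.0426)/2 = 11.3810.
Running total after boundary: 465.528.
Correction k=1: B_{2}/2! · (f^{(1)}(38) − f^{(1)}(4)) = 1/12 · (0.154892 − 0.862229) = -0.0589447.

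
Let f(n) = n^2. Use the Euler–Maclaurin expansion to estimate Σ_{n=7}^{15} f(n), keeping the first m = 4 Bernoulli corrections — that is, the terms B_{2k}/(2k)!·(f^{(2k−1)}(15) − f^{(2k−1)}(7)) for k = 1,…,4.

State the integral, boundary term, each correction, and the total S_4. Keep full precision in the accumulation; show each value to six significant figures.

S_4 ≈ 1149.00

∫_7^15 x^2 dx evaluates to 1010.67.
Boundary: ½(f(7) + f(15)) = ½(49.0000 + 225.000) = 137.000.
So far: 1147.67.
Correction k=1: B_{2}/2! · (f^{(1)}(15) − f^{(1)}(7)) = 1/12 · (30.0000 − 14.0000) = 1.33333.
Running total after k=1: 1149.00.
Correction k=2: B_{4}/4! · (f^{(3)}(15) − f^{(3)}(7)) = −1/720 · (0.00000 − 0.00000) = 0.00000.
Running total after k=2: 1149.00.
Correction k=3: B_{6}/6! · (f^{(5)}(15) − f^{(5)}(7)) = 1/30240 · (0.00000 − 0.00000) = 0.00000.
Running total after k=3: 1149.00.
Correction k=4: B_{8}/8! · (f^{(7)}(15) − f^{(7)}(7)) = −1/1209600 · (0.00000 − 0.00000) = 0.00000.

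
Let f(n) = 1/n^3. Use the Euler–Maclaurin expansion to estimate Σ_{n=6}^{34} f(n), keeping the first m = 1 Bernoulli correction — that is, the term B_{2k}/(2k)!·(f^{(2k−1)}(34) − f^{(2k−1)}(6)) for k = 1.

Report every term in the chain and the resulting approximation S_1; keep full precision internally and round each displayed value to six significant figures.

Integral: ∫_6^34 1/x^3 dx = 0.0134564.
Endpoint term: (f(6) + f(34))/2 = (0.00462963 + 2.54427e-05)/2 = 0.00232754.
Integral + boundary = 0.0157839.
k=1: B_{2}/(2)! × [f^{(1)}(34) − f^{(1)}(6)] = 1/12 × (-2.24494e-06 − (-0.00231481)) = 0.000192714.

S_1 ≈ 0.0159766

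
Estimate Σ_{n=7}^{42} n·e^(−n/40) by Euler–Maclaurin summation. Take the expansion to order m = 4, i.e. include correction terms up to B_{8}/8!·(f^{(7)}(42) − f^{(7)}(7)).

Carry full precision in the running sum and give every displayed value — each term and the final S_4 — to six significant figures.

∫_7^42 x·e^(−x/40) dx evaluates to 430.383.
½[f(7) + f(42)] = ½[5.87620 + 14.6974] = 10.2868.
Integral + boundary = 440.670.
Order-1 term: 1/12 · (-0.0174969 − 0.692552) = -0.0591707.
After k=1: 440.611.
Order-2 term: −1/720 · (0.000426487 − 0.00148217) = 1.46622e-06.
After k=2: 440.611.
Order-3 term: 1/30240 · (5.39943e-07 − 1.58218e-06) = -3.44655e-11.
After k=3: 440.611.
Order-4 term: −1/1209600 · (5.08332e-10 − 1.39875e-09) = 7.36129e-16.

S_4 ≈ 440.611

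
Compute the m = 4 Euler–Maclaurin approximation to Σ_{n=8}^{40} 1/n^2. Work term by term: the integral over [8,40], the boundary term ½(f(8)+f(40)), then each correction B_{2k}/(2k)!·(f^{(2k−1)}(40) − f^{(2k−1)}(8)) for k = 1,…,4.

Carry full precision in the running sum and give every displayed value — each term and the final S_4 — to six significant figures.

S_4 ≈ 0.108447

Integral: ∫_8^40 1/x^2 dx = 0.100000.
Endpoint term: (f(8) + f(40))/2 = (0.0156250 + 0.000625000)/2 = 0.00812500.
Integral + boundary = 0.108125.
Correction k=1: B_{2}/2! · (f^{(1)}(40) − f^{(1)}(8)) = 1/12 · (-3.12500e-05 − (-0.00390625)) = 0.000322917.
After k=1: 0.108448.
Correction k=2: B_{4}/4! · (f^{(3)}(40) − f^{(3)}(8)) = −1/720 · (-2.34375e-07 − (-0.000732422)) = -1.01693e-06.
After k=2: 0.108447.
Correction k=3: B_{6}/6! · (f^{(5)}(40) − f^{(5)}(8)) = 1/30240 · (-4.39453e-09 − (-0.000343323)) = 1.13531e-08.
After k=3: 0.108447.
Correction k=4: B_{8}/8! · (f^{(7)}(40) − f^{(7)}(8)) = −1/1209600 · (-1.53809e-10 − (-0.000300407)) = -2.48353e-10.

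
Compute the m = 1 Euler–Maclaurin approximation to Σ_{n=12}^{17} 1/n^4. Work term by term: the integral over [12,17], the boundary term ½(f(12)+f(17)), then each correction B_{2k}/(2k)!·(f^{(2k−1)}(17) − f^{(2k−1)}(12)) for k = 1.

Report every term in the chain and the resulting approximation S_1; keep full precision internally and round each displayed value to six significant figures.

Integral: ∫_12^17 1/x^4 dx = 0.000125054.
½[f(12) + f(17)] = ½[4.82253e-05 + 1.19730e-05] = 3.00992e-05.
Running total after boundary: 0.000155153.
k=1: B_{2}/(2)! × [f^{(1)}(17) − f^{(1)}(12)] = 1/12 × (-2.81719e-06 − (-1.60751e-05)) = 1.10483e-06.

S_1 ≈ 0.000156258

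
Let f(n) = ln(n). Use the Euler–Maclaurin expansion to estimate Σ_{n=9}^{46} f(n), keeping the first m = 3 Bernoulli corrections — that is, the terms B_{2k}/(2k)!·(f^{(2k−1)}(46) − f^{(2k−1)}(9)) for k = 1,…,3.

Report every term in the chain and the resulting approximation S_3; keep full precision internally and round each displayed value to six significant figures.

S_3 ≈ 122.348

The integral term ∫_9^46 ln(x) dx = 119.342.
½[f(9) + f(46)] = ½[2.19722 + 3.82864] = 3.01293.
Running total after boundary: 122.355.
Correction k=1: B_{2}/2! · (f^{(1)}(46) − f^{(1)}(9)) = 1/12 · (0.0217391 − 0.111111) = -0.00744767.
Partial sum through k=1: 122.348.
Correction k=2: B_{4}/4! · (f^{(3)}(46) − f^{(3)}(9)) = −1/720 · (2.05474e-05 − 0.00274348) = 3.78186e-06.
Partial sum through k=2: 122.348.
Correction k=3: B_{6}/6! · (f^{(5)}(46) − f^{(5)}(9)) = 1/30240 · (1.16526e-07 − 0.000406442) = -1.34367e-08.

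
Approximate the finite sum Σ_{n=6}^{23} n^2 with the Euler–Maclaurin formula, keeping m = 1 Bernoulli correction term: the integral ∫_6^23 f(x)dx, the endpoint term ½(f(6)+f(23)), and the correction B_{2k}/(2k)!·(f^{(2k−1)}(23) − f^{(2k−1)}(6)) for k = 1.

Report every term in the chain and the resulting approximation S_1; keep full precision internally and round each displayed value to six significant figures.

Integral: ∫_6^23 x^2 dx = 3983.67.
Boundary: ½(f(6) + f(23)) = ½(36.0000 + 529.000) = 282.500.
Integral + boundary = 4266.17.
Correction k=1: B_{2}/2! · (f^{(1)}(23) − f^{(1)}(6)) = 1/12 · (46.0000 − 12.0000) = 2.83333.

S_1 ≈ 4269.00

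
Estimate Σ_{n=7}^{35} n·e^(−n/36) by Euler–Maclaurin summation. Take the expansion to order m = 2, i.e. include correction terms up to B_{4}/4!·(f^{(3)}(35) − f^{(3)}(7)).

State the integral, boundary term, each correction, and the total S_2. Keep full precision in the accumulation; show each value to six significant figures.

Integral: ∫_7^35 x·e^(−x/36) dx = 307.670.
½[f(7) + f(35)] = ½[5.76304 + 13.2385] = 9.50075.
So far: 317.171.
Correction k=1: B_{2}/2! · (f^{(1)}(35) − f^{(1)}(7)) = 1/12 · (0.0105067 − 0.663207) = -0.0543917.
After k=1: 317.117.
Correction k=2: B_{4}/4! · (f^{(3)}(35) − f^{(3)}(7)) = −1/720 · (0.000591813 − 0.00178225) = 1.65338e-06.

S_2 ≈ 317.117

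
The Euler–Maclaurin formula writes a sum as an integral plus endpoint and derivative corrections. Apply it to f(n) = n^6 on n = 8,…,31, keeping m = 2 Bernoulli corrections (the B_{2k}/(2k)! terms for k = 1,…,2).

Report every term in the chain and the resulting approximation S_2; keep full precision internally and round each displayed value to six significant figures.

The integral term ∫_8^31 x^6 dx = 3.93007e+09.
Boundary: ½(f(8) + f(31)) = ½(262144 + 8.87504e+08) = 4.43883e+08.
Integral + boundary = 4.37396e+09.
Order-1 term: 1/12 · (1.71775e+08 − 196608) = 1.42982e+07.
Partial sum through k=1: 4.38825e+09.
Order-2 term: −1/720 · (3.57492e+06 − 61440.0) = -4879.83.

S_2 ≈ 4.38825e+09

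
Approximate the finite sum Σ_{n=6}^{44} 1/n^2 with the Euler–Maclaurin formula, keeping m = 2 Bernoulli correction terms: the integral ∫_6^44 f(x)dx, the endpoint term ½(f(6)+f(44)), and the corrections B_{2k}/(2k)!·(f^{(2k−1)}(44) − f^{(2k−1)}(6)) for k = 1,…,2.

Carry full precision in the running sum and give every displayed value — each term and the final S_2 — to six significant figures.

S_2 ≈ 0.158852

Integral: ∫_6^44 1/x^2 dx = 0.143939.
Boundary: ½(f(6) + f(44)) = ½(0.0277778 + 0.000516529) = 0.0141472.
Integral + boundary = 0.158087.
k=1: B_{2}/(2)! × [f^{(1)}(44) − f^{(1)}(6)] = 1/12 × (-2.34786e-05 − (-0.00925926)) = 0.000769648.
Running total after k=1: 0.158856.
k=2: B_{4}/(4)! × [f^{(3)}(44) − f^{(3)}(6)] = −1/720 × (-1.45528e-07 − (-0.00308642)) = -4.28649e-06.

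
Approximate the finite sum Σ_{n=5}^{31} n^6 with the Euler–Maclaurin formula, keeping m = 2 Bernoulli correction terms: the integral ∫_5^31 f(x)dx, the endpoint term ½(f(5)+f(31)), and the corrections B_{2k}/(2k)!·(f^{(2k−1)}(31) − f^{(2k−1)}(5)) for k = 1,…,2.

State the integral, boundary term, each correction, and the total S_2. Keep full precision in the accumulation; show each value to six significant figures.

∫_5^31 x^6 dx evaluates to 3.93036e+09.
½[f(5) + f(31)] = ½[15625.0 + 8.87504e+08] = 4.43760e+08.
Running total after boundary: 4.37412e+09.
Correction k=1: B_{2}/2! · (f^{(1)}(31) − f^{(1)}(5)) = 1/12 · (1.71775e+08 − 18750.0) = 1.43130e+07.
Partial sum through k=1: 4.38843e+09.
Correction k=2: B_{4}/4! · (f^{(3)}(31) − f^{(3)}(5)) = −1/720 · (3.57492e+06 − 15000.0) = -4944.33.

S_2 ≈ 4.38843e+09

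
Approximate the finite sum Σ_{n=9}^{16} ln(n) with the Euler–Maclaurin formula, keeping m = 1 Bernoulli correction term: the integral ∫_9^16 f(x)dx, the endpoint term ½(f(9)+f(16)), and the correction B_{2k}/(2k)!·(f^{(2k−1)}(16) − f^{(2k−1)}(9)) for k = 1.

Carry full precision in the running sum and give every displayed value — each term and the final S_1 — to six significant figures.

Integral: ∫_9^16 ln(x) dx = 17.5864.
Boundary: ½(f(9) + f(16)) = ½(2.19722 + 2.77259) = 2.48491.
Running total after boundary: 20.0713.
k=1: B_{2}/(2)! × [f^{(1)}(16) − f^{(1)}(9)] = 1/12 × (0.0625000 − 0.111111) = -0.00405093.

S_1 ≈ 20.0673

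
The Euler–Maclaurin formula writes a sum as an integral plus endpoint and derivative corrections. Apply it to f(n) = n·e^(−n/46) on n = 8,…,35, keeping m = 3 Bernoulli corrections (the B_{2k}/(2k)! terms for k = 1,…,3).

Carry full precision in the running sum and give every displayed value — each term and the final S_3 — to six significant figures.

∫_8^35 x·e^(−x/46) dx evaluates to 346.468.
Endpoint term: (f(8) + f(35))/2 = (6.72296 + 16.3541)/2 = 11.5385.
Integral + boundary = 358.007.
Order-1 term: 1/12 · (0.111736 − 0.694219) = -0.0485402.
Partial sum through k=1: 357.958.
Order-2 term: −1/720 · (0.000494450 − 0.00112238) = 8.72127e-07.
Partial sum through k=2: 357.958.
Order-3 term: 1/30240 · (4.42389e-07 − 9.05804e-07) = -1.53246e-11.

S_3 ≈ 357.958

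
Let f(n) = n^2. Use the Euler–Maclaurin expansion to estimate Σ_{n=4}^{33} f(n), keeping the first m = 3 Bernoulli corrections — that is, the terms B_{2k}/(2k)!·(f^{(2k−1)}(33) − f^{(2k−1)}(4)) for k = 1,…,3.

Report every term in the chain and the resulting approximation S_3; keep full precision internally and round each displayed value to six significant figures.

∫_4^33 x^2 dx evaluates to 11957.7.
Boundary: ½(f(4) + f(33)) = ½(16.0000 + 1089.00) = 552.500.
Running total after boundary: 12510.2.
k=1: B_{2}/(2)! × [f^{(1)}(33) − f^{(1)}(4)] = 1/12 × (66.0000 − 8.00000) = 4.83333.
After k=1: 12515.0.
k=2: B_{4}/(4)! × [f^{(3)}(33) − f^{(3)}(4)] = −1/720 × (0.00000 − 0.00000) = 0.00000.
After k=2: 12515.0.
k=3: B_{6}/(6)! × [f^{(5)}(33) − f^{(5)}(4)] = 1/30240 × (0.00000 − 0.00000) = 0.00000.

S_3 ≈ 12515.0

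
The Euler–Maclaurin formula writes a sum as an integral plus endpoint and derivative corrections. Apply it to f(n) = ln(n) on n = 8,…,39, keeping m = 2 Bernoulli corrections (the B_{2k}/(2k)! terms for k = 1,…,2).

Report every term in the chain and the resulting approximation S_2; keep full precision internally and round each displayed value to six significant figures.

S_2 ≈ 98.1066

Integral: ∫_8^39 ln(x) dx = 95.2434.
Boundary: ½(f(8) + f(39)) = ½(2.07944 + 3.66356) = 2.87150.
Running total after boundary: 98.1149.
Correction k=1: B_{2}/2! · (f^{(1)}(39) − f^{(1)}(8)) = 1/12 · (0.0256410 − 0.125000) = -0.00827991.
Partial sum through k=1: 98.1066.
Correction k=2: B_{4}/4! · (f^{(3)}(39) − f^{(3)}(8)) = −1/720 · (3.37160e-05 − 0.00390625) = 5.37852e-06.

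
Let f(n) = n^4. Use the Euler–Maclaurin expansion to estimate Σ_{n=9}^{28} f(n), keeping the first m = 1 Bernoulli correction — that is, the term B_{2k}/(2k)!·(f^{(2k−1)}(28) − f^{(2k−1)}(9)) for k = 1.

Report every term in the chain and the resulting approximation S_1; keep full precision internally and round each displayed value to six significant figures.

S_1 ≈ 3.74795e+06

The integral term ∫_9^28 x^4 dx = 3.43026e+06.
Endpoint term: (f(9) + f(28))/2 = (6561.00 + 614656)/2 = 310608.
Integral + boundary = 3.74087e+06.
Order-1 term: 1/12 · (87808.0 − 2916.00) = 7074.33.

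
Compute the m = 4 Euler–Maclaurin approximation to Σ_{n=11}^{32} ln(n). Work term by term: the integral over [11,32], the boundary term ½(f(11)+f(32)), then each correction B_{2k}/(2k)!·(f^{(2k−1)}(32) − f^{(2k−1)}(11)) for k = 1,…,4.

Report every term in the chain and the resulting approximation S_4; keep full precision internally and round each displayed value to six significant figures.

S_4 ≈ 66.4535

∫_11^32 ln(x) dx evaluates to 63.5267.
Endpoint term: (f(11) + f(32))/2 = (2.39790 + 3.46574)/2 = 2.93182.
So far: 66.4585.
Correction k=1: B_{2}/2! · (f^{(1)}(32) − f^{(1)}(11)) = 1/12 · (0.0312500 − 0.0909091) = -0.00497159.
After k=1: 66.4535.
Correction k=2: B_{4}/4! · (f^{(3)}(32) − f^{(3)}(11)) = −1/720 · (6.10352e-05 − 0.00150263) = 2.00221e-06.
After k=2: 66.4535.
Correction k=3: B_{6}/6! · (f^{(5)}(32) − f^{(5)}(11)) = 1/30240 · (7.15256e-07 − 0.000149021) = -4.90429e-09.
After k=3: 66.4535.
Correction k=4: B_{8}/8! · (f^{(7)}(32) − f^{(7)}(11)) = −1/1209600 · (2.09548e-08 − 3.69474e-05) = 3.05278e-11.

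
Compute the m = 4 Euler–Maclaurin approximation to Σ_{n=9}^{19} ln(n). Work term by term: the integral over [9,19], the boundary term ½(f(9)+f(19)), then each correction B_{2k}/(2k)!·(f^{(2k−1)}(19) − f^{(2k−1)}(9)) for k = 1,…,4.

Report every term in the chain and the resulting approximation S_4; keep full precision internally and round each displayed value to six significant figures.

S_4 ≈ 28.7353

The integral term ∫_9^19 ln(x) dx = 26.1693.
Boundary: ½(f(9) + f(19)) = ½(2.19722 + 2.94444) = 2.57083.
Running total after boundary: 28.7402.
k=1: B_{2}/(2)! × [f^{(1)}(19) − f^{(1)}(9)] = 1/12 × (0.0526316 − 0.111111) = -0.00487329.
Running total after k=1: 28.7353.
k=2: B_{4}/(4)! × [f^{(3)}(19) − f^{(3)}(9)] = −1/720 × (0.000291588 − 0.00274348) = 3.40541e-06.
Running total after k=2: 28.7353.
k=3: B_{6}/(6)! × [f^{(5)}(19) − f^{(5)}(9)] = 1/30240 × (9.69267e-06 − 0.000406442) = -1.31200e-08.
Running total after k=3: 28.7353.
k=4: B_{8}/(8)! × [f^{(7)}(19) − f^{(7)}(9)] = −1/1209600 × (8.05485e-07 − 0.000150534) = 1.23784e-10.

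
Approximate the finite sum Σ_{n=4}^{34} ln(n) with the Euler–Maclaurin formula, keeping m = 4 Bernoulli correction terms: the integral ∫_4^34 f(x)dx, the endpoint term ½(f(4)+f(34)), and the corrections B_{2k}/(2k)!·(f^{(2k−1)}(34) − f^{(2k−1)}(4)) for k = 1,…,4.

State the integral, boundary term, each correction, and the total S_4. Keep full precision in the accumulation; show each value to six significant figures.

S_4 ≈ 86.7891

The integral term ∫_4^34 ln(x) dx = 84.3511.
Endpoint term: (f(4) + f(34))/2 = (1.38629 + 3.52636)/2 = 2.45633.
Running total after boundary: 86.8074.
Correction k=1: B_{2}/2! · (f^{(1)}(34) − f^{(1)}(4)) = 1/12 · (0.0294118 − 0.250000) = -0.0183824.
After k=1: 86.7890.
Correction k=2: B_{4}/4! · (f^{(3)}(34) − f^{(3)}(4)) = −1/720 · (5.08854e-05 − 0.0312500) = 4.33321e-05.
After k=2: 86.7891.
Correction k=3: B_{6}/6! · (f^{(5)}(34) − f^{(5)}(4)) = 1/30240 · (5.28222e-07 − 0.0234375) = -7.75032e-07.
After k=3: 86.7891.
Correction k=4: B_{8}/8! · (f^{(7)}(34) − f^{(7)}(4)) = −1/1209600 · (1.37082e-08 − 0.0439453) = 3.63304e-08.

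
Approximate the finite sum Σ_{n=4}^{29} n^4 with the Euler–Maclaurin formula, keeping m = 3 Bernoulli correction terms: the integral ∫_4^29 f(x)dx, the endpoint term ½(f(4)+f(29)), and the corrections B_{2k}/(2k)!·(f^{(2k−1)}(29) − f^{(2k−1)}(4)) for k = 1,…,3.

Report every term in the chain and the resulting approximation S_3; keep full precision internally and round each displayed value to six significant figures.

∫_4^29 x^4 dx evaluates to 4.10202e+06.
½[f(4) + f(29)] = ½[256.000 + 707281] = 353768.
So far: 4.45579e+06.
Order-1 term: 1/12 · (97556.0 − 256.000) = 8108.33.
Partial sum through k=1: 4.46390e+06.
Order-2 term: −1/720 · (696.000 − 96.0000) = -0.833333.
Partial sum through k=2: 4.46390e+06.
Order-3 term: 1/30240 · (0.00000 − 0.00000) = 0.00000.

S_3 ≈ 4.46390e+06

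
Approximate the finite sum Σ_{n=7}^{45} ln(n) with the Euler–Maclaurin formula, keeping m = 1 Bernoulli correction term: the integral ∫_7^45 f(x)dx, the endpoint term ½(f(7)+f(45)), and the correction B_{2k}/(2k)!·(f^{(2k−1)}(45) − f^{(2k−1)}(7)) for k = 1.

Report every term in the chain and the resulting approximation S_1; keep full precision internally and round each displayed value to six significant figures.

Integral: ∫_7^45 ln(x) dx = 119.678.
½[f(7) + f(45)] = ½[1.94591 + 3.80666] = 2.87629.
So far: 122.555.
k=1: B_{2}/(2)! × [f^{(1)}(45) − f^{(1)}(7)] = 1/12 × (0.0222222 − 0.142857) = -0.0100529.

S_1 ≈ 122.545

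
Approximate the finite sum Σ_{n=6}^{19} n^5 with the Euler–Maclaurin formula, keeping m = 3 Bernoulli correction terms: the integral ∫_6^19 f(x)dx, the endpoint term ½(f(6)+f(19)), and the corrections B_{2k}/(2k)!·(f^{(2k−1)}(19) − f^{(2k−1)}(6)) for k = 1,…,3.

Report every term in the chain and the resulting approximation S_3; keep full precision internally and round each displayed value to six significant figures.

S_3 ≈ 9.12888e+06

Integral: ∫_6^19 x^5 dx = 7.83320e+06.
Boundary: ½(f(6) + f(19)) = ½(7776.00 + 2.47610e+06) = 1.24194e+06.
So far: 9.07514e+06.
Correction k=1: B_{2}/2! · (f^{(1)}(19) − f^{(1)}(6)) = 1/12 · (651605 − 6480.00) = 53760.4.
Partial sum through k=1: 9.12890e+06.
Correction k=2: B_{4}/4! · (f^{(3)}(19) − f^{(3)}(6)) = −1/720 · (21660.0 − 2160.00) = -27.0833.
Partial sum through k=2: 9.12888e+06.
Correction k=3: B_{6}/6! · (f^{(5)}(19) − f^{(5)}(6)) = 1/30240 · (120.000 − 120.000) = 0.00000.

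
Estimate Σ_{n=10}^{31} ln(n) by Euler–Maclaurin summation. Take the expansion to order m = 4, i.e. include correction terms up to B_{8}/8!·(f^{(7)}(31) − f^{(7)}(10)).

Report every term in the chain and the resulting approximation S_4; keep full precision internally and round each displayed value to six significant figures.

S_4 ≈ 65.2904

Integral: ∫_10^31 ln(x) dx = 62.4278.
½[f(10) + f(31)] = ½[2.30259 + 3.43399] = 2.86829.
Running total after boundary: 65.2960.
Correction k=1: B_{2}/2! · (f^{(1)}(31) − f^{(1)}(10)) = 1/12 · (0.0322581 − 0.100000) = -0.00564516.
Partial sum through k=1: 65.2904.
Correction k=2: B_{4}/4! · (f^{(3)}(31) − f^{(3)}(10)) = −1/720 · (6.71344e-05 − 0.00200000) = 2.68454e-06.
Partial sum through k=2: 65.2904.
Correction k=3: B_{6}/6! · (f^{(5)}(31) − f^{(5)}(10)) = 1/30240 · (8.38306e-07 − 0.000240000) = -7.90879e-09.
Partial sum through k=3: 65.2904.
Correction k=4: B_{8}/8! · (f^{(7)}(31) − f^{(7)}(10)) = −1/1209600 · (2.61698e-08 − 7.20000e-05) = 5.95022e-11.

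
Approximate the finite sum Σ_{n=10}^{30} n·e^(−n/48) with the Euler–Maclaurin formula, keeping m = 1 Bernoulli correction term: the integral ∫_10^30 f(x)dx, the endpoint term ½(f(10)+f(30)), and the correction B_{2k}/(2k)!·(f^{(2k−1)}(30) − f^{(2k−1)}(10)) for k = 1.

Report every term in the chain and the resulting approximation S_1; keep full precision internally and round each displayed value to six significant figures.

The integral term ∫_10^30 x·e^(−x/48) dx = 256.412.
Endpoint term: (f(10) + f(30))/2 = (8.11936 + 16.0578)/2 = 12.0886.
Integral + boundary = 268.501.
k=1: B_{2}/(2)! × [f^{(1)}(30) − f^{(1)}(10)] = 1/12 × (0.200723 − 0.642783) = -0.0368383.

S_1 ≈ 268.464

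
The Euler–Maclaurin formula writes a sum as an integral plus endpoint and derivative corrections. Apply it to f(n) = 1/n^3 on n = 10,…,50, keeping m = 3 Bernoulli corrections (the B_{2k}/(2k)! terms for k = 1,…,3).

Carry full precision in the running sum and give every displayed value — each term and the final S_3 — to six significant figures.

The integral term ∫_10^50 1/x^3 dx = 0.00480000.
Boundary: ½(f(10) + f(50)) = ½(0.00100000 + 8.00000e-06) = 0.000504000.
So far: 0.00530400.
Order-1 term: 1/12 · (-4.80000e-07 − (-0.000300000)) = 2.49600e-05.
After k=1: 0.00532896.
Order-2 term: −1/720 · (-3.84000e-09 − (-6.00000e-05)) = -8.33280e-08.
After k=2: 0.00532888.
Order-3 term: 1/30240 · (-6.45120e-11 − (-2.52000e-05)) = 8.33331e-10.

S_3 ≈ 0.00532888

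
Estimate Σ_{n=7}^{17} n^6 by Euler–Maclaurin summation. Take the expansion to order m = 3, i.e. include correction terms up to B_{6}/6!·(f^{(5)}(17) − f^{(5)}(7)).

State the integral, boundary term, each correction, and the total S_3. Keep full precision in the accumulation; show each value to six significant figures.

S_3 ≈ 7.13305e+07

∫_7^17 x^6 dx evaluates to 5.85022e+07.
Endpoint term: (f(7) + f(17))/2 = (117649 + 2.41376e+07)/2 = 1.21276e+07.
Integral + boundary = 7.06298e+07.
Order-1 term: 1/12 · (8.51914e+06 − 100842) = 701525.
Running total after k=1: 7.13313e+07.
Order-2 term: −1/720 · (589560 − 41160.0) = -761.667.
Running total after k=2: 7.13305e+07.
Order-3 term: 1/30240 · (12240.0 − 5040.00) = 0.238095.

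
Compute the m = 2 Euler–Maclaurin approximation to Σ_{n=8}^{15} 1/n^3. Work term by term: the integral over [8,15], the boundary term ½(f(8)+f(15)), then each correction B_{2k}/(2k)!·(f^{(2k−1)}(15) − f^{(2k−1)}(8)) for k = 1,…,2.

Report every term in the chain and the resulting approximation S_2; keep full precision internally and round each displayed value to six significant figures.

Integral: ∫_8^15 1/x^3 dx = 0.00559028.
½[f(8) + f(15)] = ½[0.00195312 + 0.000296296] = 0.00112471.
Integral + boundary = 0.00671499.
Correction k=1: B_{2}/2! · (f^{(1)}(15) − f^{(1)}(8)) = 1/12 · (-5.92593e-05 − (-0.000732422)) = 5.60969e-05.
Partial sum through k=1: 0.00677109.
Correction k=2: B_{4}/4! · (f^{(3)}(15) − f^{(3)}(8)) = −1/720 · (-5.26749e-06 − (-0.000228882)) = -3.10575e-07.

S_2 ≈ 0.00677077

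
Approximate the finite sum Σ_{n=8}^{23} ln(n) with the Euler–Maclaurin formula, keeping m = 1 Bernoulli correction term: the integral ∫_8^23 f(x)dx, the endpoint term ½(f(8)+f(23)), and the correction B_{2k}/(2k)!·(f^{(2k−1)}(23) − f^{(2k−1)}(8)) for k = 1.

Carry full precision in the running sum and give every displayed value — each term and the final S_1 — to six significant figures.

Integral: ∫_8^23 ln(x) dx = 40.4808.
½[f(8) + f(23)] = ½[2.07944 + 3.13549] = 2.60747.
So far: 43.0883.
Correction k=1: B_{2}/2! · (f^{(1)}(23) − f^{(1)}(8)) = 1/12 · (0.0434783 − 0.125000) = -0.00679348.

S_1 ≈ 43.0815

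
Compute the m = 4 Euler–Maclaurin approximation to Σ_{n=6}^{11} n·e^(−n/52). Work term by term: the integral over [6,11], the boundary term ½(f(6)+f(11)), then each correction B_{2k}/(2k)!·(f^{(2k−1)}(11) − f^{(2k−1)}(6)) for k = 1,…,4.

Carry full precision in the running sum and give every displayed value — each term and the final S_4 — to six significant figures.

S_4 ≈ 43.0466

∫_6^11 x·e^(−x/52) dx evaluates to 35.9347.
Endpoint term: (f(6) + f(11))/2 = (5.34614 + 8.90272)/2 = 7.12443.
Integral + boundary = 43.0591.
k=1: B_{2}/(2)! × [f^{(1)}(11) − f^{(1)}(6)] = 1/12 × (0.638132 − 0.788213) = -0.0125067.
Partial sum through k=1: 43.0466.
k=2: B_{4}/(4)! × [f^{(3)}(11) − f^{(3)}(6)] = −1/720 × (0.000834618 − 0.000950540) = 1.61002e-07.
Partial sum through k=2: 43.0466.
k=3: B_{6}/(6)! × [f^{(5)}(11) − f^{(5)}(6)] = 1/30240 × (5.30045e-07 − 5.95259e-07) = -2.15656e-12.
Partial sum through k=3: 43.0466.
k=4: B_{8}/(8)! × [f^{(7)}(11) − f^{(7)}(6)] = −1/1209600 × (2.77895e-10 − 3.10276e-10) = 2.67700e-17.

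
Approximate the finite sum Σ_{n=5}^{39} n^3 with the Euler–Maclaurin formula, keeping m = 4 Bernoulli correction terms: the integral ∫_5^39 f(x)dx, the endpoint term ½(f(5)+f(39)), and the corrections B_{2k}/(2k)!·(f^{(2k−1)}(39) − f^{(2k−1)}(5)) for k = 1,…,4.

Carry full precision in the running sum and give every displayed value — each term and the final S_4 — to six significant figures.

S_4 ≈ 608300

Integral: ∫_5^39 x^3 dx = 578204.
Boundary: ½(f(5) + f(39)) = ½(125.000 + 59319.0) = 29722.0.
Integral + boundary = 607926.
k=1: B_{2}/(2)! × [f^{(1)}(39) − f^{(1)}(5)] = 1/12 × (4563.00 − 75.0000) = 374.000.
Partial sum through k=1: 608300.
k=2: B_{4}/(4)! × [f^{(3)}(39) − f^{(3)}(5)] = −1/720 × (6.00000 − 6.00000) = 0.00000.
Partial sum through k=2: 608300.
k=3: B_{6}/(6)! × [f^{(5)}(39) − f^{(5)}(5)] = 1/30240 × (0.00000 − 0.00000) = 0.00000.
Partial sum through k=3: 608300.
k=4: B_{8}/(8)! × [f^{(7)}(39) − f^{(7)}(5)] = −1/1209600 × (0.00000 − 0.00000) = 0.00000.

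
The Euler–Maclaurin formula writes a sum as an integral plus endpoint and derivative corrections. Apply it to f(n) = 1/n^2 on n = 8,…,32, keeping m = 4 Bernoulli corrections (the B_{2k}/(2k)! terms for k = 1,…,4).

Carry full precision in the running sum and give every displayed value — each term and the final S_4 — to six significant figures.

S_4 ≈ 0.102370

Integral: ∫_8^32 1/x^2 dx = 0.0937500.
Endpoint term: (f(8) + f(32))/2 = (0.0156250 + 0.000976562)/2 = 0.00830078.
Integral + boundary = 0.102051.
Correction k=1: B_{2}/2! · (f^{(1)}(32) − f^{(1)}(8)) = 1/12 · (-6.10352e-05 − (-0.00390625)) = 0.000320435.
Partial sum through k=1: 0.102371.
Correction k=2: B_{4}/4! · (f^{(3)}(32) − f^{(3)}(8)) = −1/720 · (-7.15256e-07 − (-0.000732422)) = -1.01626e-06.
Partial sum through k=2: 0.102370.
Correction k=3: B_{6}/6! · (f^{(5)}(32) − f^{(5)}(8)) = 1/30240 · (-2.09548e-08 − (-0.000343323)) = 1.13526e-08.
Partial sum through k=3: 0.102370.
Correction k=4: B_{8}/8! · (f^{(7)}(32) − f^{(7)}(8)) = −1/1209600 · (-1.14596e-09 − (-0.000300407)) = -2.48352e-10.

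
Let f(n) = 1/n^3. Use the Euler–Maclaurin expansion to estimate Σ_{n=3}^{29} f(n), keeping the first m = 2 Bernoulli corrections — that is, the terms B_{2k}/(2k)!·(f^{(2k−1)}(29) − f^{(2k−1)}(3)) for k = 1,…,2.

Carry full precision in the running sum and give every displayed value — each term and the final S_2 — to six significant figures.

S_2 ≈ 0.0764718

∫_3^29 1/x^3 dx evaluates to 0.0549610.
Endpoint term: (f(3) + f(29))/2 = (0.0370370 + 4.10021e-05)/2 = 0.0185390.
Integral + boundary = 0.0735000.
Correction k=1: B_{2}/2! · (f^{(1)}(29) − f^{(1)}(3)) = 1/12 · (-4.24160e-06 − (-0.0370370)) = 0.00308607.
Running total after k=1: 0.0765861.
Correction k=2: B_{4}/4! · (f^{(3)}(29) − f^{(3)}(3)) = −1/720 · (-1.00870e-07 − (-0.0823045)) = -0.000114312.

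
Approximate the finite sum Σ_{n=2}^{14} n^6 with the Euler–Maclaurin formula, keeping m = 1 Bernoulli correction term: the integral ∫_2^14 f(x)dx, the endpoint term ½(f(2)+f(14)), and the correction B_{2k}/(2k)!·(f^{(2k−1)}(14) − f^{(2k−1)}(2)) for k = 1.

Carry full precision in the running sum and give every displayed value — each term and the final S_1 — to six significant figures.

S_1 ≈ 1.90927e+07

The integral term ∫_2^14 x^6 dx = 1.50591e+07.
½[f(2) + f(14)] = ½[64.0000 + 7.52954e+06] = 3.76480e+06.
Integral + boundary = 1.88239e+07.
k=1: B_{2}/(2)! × [f^{(1)}(14) − f^{(1)}(2)] = 1/12 × (3.22694e+06 − 192.000) = 268896.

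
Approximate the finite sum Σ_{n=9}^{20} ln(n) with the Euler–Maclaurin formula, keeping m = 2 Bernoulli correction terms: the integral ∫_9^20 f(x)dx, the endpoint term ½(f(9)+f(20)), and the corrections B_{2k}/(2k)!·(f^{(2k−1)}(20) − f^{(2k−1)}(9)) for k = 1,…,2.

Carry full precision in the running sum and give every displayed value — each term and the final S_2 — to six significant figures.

S_2 ≈ 31.7310

∫_9^20 ln(x) dx evaluates to 29.1396.
Endpoint term: (f(9) + f(20))/2 = (2.19722 + 2.99573)/2 = 2.59648.
So far: 31.7361.
Correction k=1: B_{2}/2! · (f^{(1)}(20) − f^{(1)}(9)) = 1/12 · (0.0500000 − 0.111111) = -0.00509259.
After k=1: 31.7310.
Correction k=2: B_{4}/4! · (f^{(3)}(20) − f^{(3)}(9)) = −1/720 · (0.000250000 − 0.00274348) = 3.46317e-06.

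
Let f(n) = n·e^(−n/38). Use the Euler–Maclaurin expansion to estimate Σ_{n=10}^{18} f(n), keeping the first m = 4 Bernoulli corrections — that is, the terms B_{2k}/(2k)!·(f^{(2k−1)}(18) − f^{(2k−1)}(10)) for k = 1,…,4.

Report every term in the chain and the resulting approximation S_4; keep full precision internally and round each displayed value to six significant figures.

S_4 ≈ 86.2776

∫_10^18 x·e^(−x/38) dx evaluates to 76.8500.
Endpoint term: (f(10) + f(18))/2 = (7.68621 + 11.2087)/2 = 9.44744.
Running total after boundary: 86.2975.
Correction k=1: B_{2}/2! · (f^{(1)}(18) − f^{(1)}(10)) = 1/12 · (0.327739 − 0.566352) = -0.0198844.
Partial sum through k=1: 86.2776.
Correction k=2: B_{4}/4! · (f^{(3)}(18) − f^{(3)}(10)) = −1/720 · (0.00108944 − 0.00145678) = 5.10202e-07.
Partial sum through k=2: 86.2776.
Correction k=3: B_{6}/6! · (f^{(5)}(18) − f^{(5)}(10)) = 1/30240 · (1.35174e-06 − 1.74609e-06) = -1.30408e-11.
Partial sum through k=3: 86.2776.
Correction k=4: B_{8}/8! · (f^{(7)}(18) − f^{(7)}(10)) = −1/1209600 · (1.34973e-09 − 1.71976e-09) = 3.05905e-16.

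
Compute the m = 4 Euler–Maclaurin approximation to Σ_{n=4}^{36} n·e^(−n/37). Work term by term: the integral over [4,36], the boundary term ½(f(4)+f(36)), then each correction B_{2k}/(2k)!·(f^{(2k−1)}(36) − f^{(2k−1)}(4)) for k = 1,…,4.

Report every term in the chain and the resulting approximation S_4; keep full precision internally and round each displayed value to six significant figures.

Integral: ∫_4^36 x·e^(−x/37) dx = 340.690.
½[f(4) + f(36)] = ½[3.59012 + 13.6065] = 8.59830.
Running total after boundary: 349.288.
Order-1 term: 1/12 · (0.0102151 − 0.800500) = -0.0658571.
Partial sum through k=1: 349.223.
Order-2 term: −1/720 · (0.000559628 − 0.00189595) = 1.85601e-06.
Partial sum through k=2: 349.223.
Order-3 term: 1/30240 · (8.12121e-07 − 2.34271e-06) = -5.06148e-11.
Partial sum through k=3: 349.223.
Order-4 term: −1/1209600 · (8.87843e-10 − 2.41089e-09) = 1.25913e-15.

S_4 ≈ 349.223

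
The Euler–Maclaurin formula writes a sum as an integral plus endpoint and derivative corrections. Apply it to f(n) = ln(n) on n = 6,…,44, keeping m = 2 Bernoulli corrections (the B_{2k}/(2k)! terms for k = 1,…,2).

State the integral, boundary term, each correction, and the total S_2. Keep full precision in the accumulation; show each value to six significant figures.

∫_6^44 ln(x) dx evaluates to 117.754.
½[f(6) + f(44)] = ½[1.79176 + 3.78419] = 2.78797.
Integral + boundary = 120.542.
Order-1 term: 1/12 · (0.0227273 − 0.166667) = -0.0119949.
Running total after k=1: 120.530.
Order-2 term: −1/720 · (2.34786e-05 − 0.00925926) = 1.28275e-05.

S_2 ≈ 120.530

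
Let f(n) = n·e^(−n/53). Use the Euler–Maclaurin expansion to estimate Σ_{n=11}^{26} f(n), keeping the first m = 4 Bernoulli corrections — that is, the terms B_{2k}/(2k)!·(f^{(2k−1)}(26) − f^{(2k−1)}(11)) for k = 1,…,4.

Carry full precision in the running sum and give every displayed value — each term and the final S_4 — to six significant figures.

S_4 ≈ 205.040

Integral: ∫_11^26 x·e^(−x/53) dx = 192.639.
Boundary: ½(f(11) + f(26)) = ½(8.93832 + 15.9193) = 12.4288.
Integral + boundary = 205.068.
Order-1 term: 1/12 · (0.311916 − 0.643927) = -0.0276676.
Partial sum through k=1: 205.040.
Order-2 term: −1/720 · (0.000546983 − 0.000807788) = 3.62229e-07.
Partial sum through k=2: 205.040.
Order-3 term: 1/30240 · (3.49920e-07 − 4.93535e-07) = -4.74918e-12.
Partial sum through k=3: 205.040.
Order-4 term: −1/1209600 · (1.79820e-10 − 2.49020e-10) = 5.72093e-17.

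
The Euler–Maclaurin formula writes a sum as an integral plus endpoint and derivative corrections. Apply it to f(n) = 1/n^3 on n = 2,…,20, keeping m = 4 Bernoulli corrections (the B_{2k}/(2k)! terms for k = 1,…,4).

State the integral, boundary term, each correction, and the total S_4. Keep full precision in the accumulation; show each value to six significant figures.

Integral: ∫_2^20 1/x^3 dx = 0.123750.
½[f(2) + f(20)] = ½[0.125000 + 0.000125000] = 0.0625625.
Running total after boundary: 0.186312.
k=1: B_{2}/(2)! × [f^{(1)}(20) − f^{(1)}(2)] = 1/12 × (-1.87500e-05 − (-0.187500)) = 0.0156234.
Partial sum through k=1: 0.201936.
k=2: B_{4}/(4)! × [f^{(3)}(20) − f^{(3)}(2)] = −1/720 × (-9.37500e-07 − (-0.937500)) = -0.00130208.
Partial sum through k=2: 0.200634.
k=3: B_{6}/(6)! × [f^{(5)}(20) − f^{(5)}(2)] = 1/30240 × (-9.84375e-08 − (-9.84375)) = 0.000325521.
Partial sum through k=3: 0.200959.
k=4: B_{8}/(8)! × [f^{(7)}(20) − f^{(7)}(2)] = −1/1209600 × (-1.77188e-08 − (-177.188)) = -0.000146484.

S_4 ≈ 0.200813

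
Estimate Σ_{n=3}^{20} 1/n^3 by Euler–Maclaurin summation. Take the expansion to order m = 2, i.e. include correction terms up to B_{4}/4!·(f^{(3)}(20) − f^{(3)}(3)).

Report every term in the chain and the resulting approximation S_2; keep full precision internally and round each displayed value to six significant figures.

S_2 ≈ 0.0758571

Integral: ∫_3^20 1/x^3 dx = 0.0543056.
Endpoint term: (f(3) + f(20))/2 = (0.0370370 + 0.000125000)/2 = 0.0185810.
So far: 0.0728866.
k=1: B_{2}/(2)! × [f^{(1)}(20) − f^{(1)}(3)] = 1/12 × (-1.87500e-05 − (-0.0370370)) = 0.00308486.
After k=1: 0.0759714.
k=2: B_{4}/(4)! × [f^{(3)}(20) − f^{(3)}(3)] = −1/720 × (-9.37500e-07 − (-0.0823045)) = -0.000114311.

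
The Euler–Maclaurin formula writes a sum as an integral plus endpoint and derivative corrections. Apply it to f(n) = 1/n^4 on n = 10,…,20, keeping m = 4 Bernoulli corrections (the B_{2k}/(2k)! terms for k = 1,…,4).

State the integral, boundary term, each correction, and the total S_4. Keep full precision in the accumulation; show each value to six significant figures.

The integral term ∫_10^20 1/x^4 dx = 0.000291667.
½[f(10) + f(20)] = ½[0.000100000 + 6.25000e-06] = 5.31250e-05.
So far: 0.000344792.
Order-1 term: 1/12 · (-1.25000e-06 − (-4.00000e-05)) = 3.22917e-06.
Running total after k=1: 0.000348021.
Order-2 term: −1/720 · (-9.37500e-08 − (-1.20000e-05)) = -1.65365e-08.
Running total after k=2: 0.000348004.
Order-3 term: 1/30240 · (-1.31250e-08 − (-6.72000e-06)) = 2.21788e-10.
Running total after k=3: 0.000348005.
Order-4 term: −1/1209600 · (-2.95313e-09 − (-6.04800e-06)) = -4.99756e-12.

S_4 ≈ 0.000348005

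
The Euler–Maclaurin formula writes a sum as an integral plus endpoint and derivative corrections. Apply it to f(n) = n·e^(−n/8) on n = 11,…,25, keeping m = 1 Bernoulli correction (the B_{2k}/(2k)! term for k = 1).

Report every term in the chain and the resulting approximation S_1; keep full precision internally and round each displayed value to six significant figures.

The integral term ∫_11^25 x·e^(−x/8) dx = 26.8323.
Endpoint term: (f(11) + f(25))/2 = (2.78124 + 1.09842)/2 = 1.93983.
So far: 28.7721.
Order-1 term: 1/12 · (-0.0933660 − (-0.0948148)) = 0.000120739.

S_1 ≈ 28.7722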